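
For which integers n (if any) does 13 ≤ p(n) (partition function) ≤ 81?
7, 8, 9, 10, 11, 12

Explanation: Tabulating p(n) via p(n) = p(n−1) + p(n−2) − p(n−5) − p(n−7) + …: p(6)=11; p(7)=15; p(8)=22; p(9)=30; p(10)=42; p(11)=56; p(12)=77; p(13)=101. So valid n = 7, 8, 9, 10, 11, 12.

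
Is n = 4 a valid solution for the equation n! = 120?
4! = 4·3! = 4·6 = 24, which does not equal 120.

Answer: No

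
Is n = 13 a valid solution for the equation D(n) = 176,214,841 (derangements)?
No

Working:
D(13) = (13-1)·[D(12) + D(11)] = 12·[176,214,841 + 14,684,570] = 2,290,792,932, which does not equal 176,214,841.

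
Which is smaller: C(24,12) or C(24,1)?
C(24,1)
C(24,12)=2,704,156, C(24,1)=24.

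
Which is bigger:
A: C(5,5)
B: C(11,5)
B

Reasoning: A=C(5,5)=1, B=C(11,5)=462.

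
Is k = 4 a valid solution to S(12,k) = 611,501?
S(12,4) = 4·S(11,4) + S(11,3) = 4·145,750 + 28,501 = 611,501, which equals 611,501.

Answer: Yes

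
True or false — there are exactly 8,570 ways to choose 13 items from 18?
False

Working:
C(18,13) = 8,568 ≠ 8570.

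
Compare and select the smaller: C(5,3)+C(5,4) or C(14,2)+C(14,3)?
C(5,3)+C(5,4)

First=15, Second=455.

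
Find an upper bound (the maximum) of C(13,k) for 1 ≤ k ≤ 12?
1,716
C(13,k) is maximised at the centre of the row: C(13,6) = 1,716.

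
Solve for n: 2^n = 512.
9

Solution: 2^9 = 512, so n = 9.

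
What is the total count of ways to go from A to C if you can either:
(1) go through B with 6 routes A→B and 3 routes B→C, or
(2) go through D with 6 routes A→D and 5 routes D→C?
48

Reasoning: Route via B: 6×3=18. Route via D: 6×5=30. Total: 48.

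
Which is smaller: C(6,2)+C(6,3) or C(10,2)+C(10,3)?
First=35, Second=165.
Final answer: C(6,2)+C(6,3)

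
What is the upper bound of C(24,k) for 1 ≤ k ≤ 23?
C(24,k) is maximised at the centre of the row: C(24,12) = 2,704,156.

Answer: 2,704,156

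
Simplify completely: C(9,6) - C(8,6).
56

C(9,6) - C(8,6) = C(8,5) = 56.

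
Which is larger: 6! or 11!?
6!=720, 11!=39,916,800. 11! > 6!.
Final answer: 11!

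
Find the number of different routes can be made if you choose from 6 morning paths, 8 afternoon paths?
48
By the multiplication principle: 6 × 8 = 48.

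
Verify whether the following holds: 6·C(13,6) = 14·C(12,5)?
False
Absorption identity k·C(n,k) = n·C(n-1,k-1). LHS = 6·1716 = 10,296; RHS = 14·792 = 11,088.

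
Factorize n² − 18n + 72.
Seek roots whose sum is 18 and product is 72: (6, 12). So n² − 18n + 72 = (n − 6)(n − 12).
Final answer: (n − 6)(n − 12)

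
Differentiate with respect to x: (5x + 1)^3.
Chain rule: 3(5x+1)^{2} × 5 = 15(5x+1)^{2}.

Answer: 15(5x + 1)^2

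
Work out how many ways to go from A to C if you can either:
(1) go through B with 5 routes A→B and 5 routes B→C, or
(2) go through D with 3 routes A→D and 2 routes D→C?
Route via B: 5×5=25. Route via D: 3×2=6. Total: 31.

Answer: 31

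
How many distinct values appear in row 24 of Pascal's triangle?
13

Row 24 has entries C(24,0)..C(24,24); by symmetry C(24,k)=C(24,24-k), giving 13 distinct values.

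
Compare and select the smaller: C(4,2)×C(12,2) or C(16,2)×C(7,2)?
C(4,2)×C(12,2)

Working:
C(4,2)×C(12,2)=396, C(16,2)×C(7,2)=2,520.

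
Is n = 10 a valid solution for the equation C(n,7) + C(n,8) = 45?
No

Solution: C(10,7) + C(10,8) = 120 + 45 = 165, which does not equal 45.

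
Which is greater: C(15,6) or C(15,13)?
C(15,6)

Reasoning: C(15,6)=5,005, C(15,13)=105.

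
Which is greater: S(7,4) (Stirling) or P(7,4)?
P(7,4)

Explanation: S(7,4) = 4·S(6,4) + S(6,3) = 4·65 + 90 = 350; P(7,4) = 840.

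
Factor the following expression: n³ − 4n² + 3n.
n(n − 1)(n − 3)
n³ − 4n² + 3n = n(n² − 4n + 3) = n(n − 1)(n − 3).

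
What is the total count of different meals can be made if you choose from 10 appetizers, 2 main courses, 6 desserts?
By the multiplication principle: 10 × 2 × 6 = 120.
Final answer: 120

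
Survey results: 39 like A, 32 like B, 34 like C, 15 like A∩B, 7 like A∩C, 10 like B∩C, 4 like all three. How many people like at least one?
77

Working:
|A∪B∪C| = 39+32+34-15-7-10+4 = 77.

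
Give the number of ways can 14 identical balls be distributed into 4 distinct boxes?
680

C(14+4-1, 4-1) = C(17, 3) = 680.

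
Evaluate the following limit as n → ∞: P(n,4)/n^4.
P(n,4) = n(n-1)(n-2)(n-3) ≈ n^4 for large n. Limit = 1.
Final answer: 1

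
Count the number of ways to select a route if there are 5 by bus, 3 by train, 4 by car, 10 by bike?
22

Explanation: By the addition principle: 5 + 3 + 4 + 10 = 22.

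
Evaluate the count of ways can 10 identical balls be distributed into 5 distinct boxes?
1,001

Working:
C(10+5-1, 5-1) = C(14, 4) = 1,001.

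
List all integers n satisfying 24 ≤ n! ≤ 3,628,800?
n! is strictly increasing; 4! = 24 and 10! = 3,628,800, so valid n = 4, 5, 6, 7, 8, 9, 10.
Final answer: 4, 5, 6, 7, 8, 9, 10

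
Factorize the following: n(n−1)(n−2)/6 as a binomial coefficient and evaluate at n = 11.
C(n,3); C(11,3) = 165

Explanation: n(n−1)(n−2)/6 = n!/(3!(n−3)!) = C(n,3). At n = 11: C(11,3) = 165.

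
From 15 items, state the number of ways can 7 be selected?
C(15,7) = 15! / (7! × (15-7)!)
         = 15! / (7! × 8!)
         = 6,435
Final answer: 6,435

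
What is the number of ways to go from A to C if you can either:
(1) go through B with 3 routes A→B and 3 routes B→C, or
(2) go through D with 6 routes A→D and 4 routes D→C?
33

Route via B: 3×3=9. Route via D: 6×4=24. Total: 33.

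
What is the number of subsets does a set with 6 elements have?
Each element can be included or excluded: 2^6 = 64.

Answer: 64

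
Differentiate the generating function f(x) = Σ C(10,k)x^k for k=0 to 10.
Σ k·C(10,k)x^(k-1) for k=1 to 10

Reasoning: Term-by-term differentiation gives Σ k·C(10,k)x^{k-1} for k=1 to 10.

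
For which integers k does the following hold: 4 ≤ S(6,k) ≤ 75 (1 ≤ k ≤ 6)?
S(6,1)=1; S(6,2)=31; S(6,3)=90; S(6,4)=65; S(6,5)=15; S(6,6)=1. So valid k = 2, 4, 5.
Final answer: 2, 4, 5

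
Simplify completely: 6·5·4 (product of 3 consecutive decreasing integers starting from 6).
120

Explanation: This is P(6,3) = 6!/(3)! = 120.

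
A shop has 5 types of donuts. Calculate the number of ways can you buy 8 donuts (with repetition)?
495
Stars and bars: C(8+5-1, 8) = C(12, 8) = 495.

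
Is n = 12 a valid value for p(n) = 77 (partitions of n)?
Yes

Explanation: Pentagonal recurrence p(n) = p(n−1) + p(n−2) − p(n−5) − p(n−7) + …: p(12) = p(11) + p(10) − p(7) − p(5) + p(0) = 56 + 42 − 15 − 7 + 1 = 77, which equals 77.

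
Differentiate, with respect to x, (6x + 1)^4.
Chain rule: 4(6x+1)^{3} × 6 = 24(6x+1)^{3}.
Final answer: 24(6x + 1)^3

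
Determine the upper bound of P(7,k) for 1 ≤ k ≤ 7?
P(7,k) increases in k, so maximum at k = 7: 7! = 5,040.
Final answer: 5,040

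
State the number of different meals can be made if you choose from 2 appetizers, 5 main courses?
10
By the multiplication principle: 2 × 5 = 10.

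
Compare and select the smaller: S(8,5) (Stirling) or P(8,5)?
S(8,5)

Reasoning: S(8,5) = 5·S(7,5) + S(7,4) = 5·140 + 350 = 1,050; P(8,5) = 6,720.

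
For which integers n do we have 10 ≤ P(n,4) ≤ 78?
4
P(3,4)=0; P(4,4)=24; P(5,4)=120. So valid n = 4.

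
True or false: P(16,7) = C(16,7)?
False

Reasoning: P(16,7) = 57,657,600 and C(16,7) = 11,440; P(n,r) = r! × C(n,r) so P > C whenever r ≥ 2.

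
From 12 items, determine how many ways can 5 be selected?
792

Solution: C(12,5) = 12! / (5! × (12-5)!)
         = 12! / (5! × 7!)
         = 792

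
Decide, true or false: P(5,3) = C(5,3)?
False

Solution: P(5,3) = 60 but C(5,3) = 10; they differ by a factor of 3! = 6, so the statement does not hold.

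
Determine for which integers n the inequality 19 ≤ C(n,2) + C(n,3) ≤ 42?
5, 6
C(4,2)+C(4,3)=10; C(5,2)+C(5,3)=20; C(6,2)+C(6,3)=35; C(7,2)+C(7,3)=56. So valid n = 5, 6.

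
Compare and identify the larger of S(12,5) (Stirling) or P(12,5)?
S(12,5)
S(12,5) = 5·S(11,5) + S(11,4) = 5·246,730 + 145,750 = 1,379,400; P(12,5) = 95,040.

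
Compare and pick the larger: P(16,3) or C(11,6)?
P(16,3)=3,360, C(11,6)=462.

Answer: P(16,3)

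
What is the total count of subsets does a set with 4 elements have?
16

Working:
Each element can be included or excluded: 2^4 = 16.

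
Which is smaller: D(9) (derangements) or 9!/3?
D(9) = (9-1)·[D(8) + D(7)] = 8·[14,833 + 1,854] = 133,496; 9!/3 = 362,880/3 = 120,960.
Final answer: 9!/3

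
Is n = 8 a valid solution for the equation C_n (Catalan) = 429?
C_8 = C(16,8)/(8+1) = 12,870/9 = 1,430, which does not equal 429.
Final answer: No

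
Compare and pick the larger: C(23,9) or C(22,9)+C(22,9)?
C(22,9)+C(22,9)

Working:
C(23,9)=817,190; C(22,9)+C(22,9)=497,420+497,420=994,840.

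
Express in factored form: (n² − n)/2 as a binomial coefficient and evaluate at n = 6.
C(n,2); C(6,2) = 15
(n² − n)/2 = n(n−1)/2 = C(n,2). At n = 6: C(6,2) = 15.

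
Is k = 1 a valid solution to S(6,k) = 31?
S(6,1) = 1·S(5,1) + S(5,0) = 1·1 + 0 = 1, which does not equal 31.

Answer: No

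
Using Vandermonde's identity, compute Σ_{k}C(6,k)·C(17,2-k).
253
= C(6+17,2) = C(23,2) = 253.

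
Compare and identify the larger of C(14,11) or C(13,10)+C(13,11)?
By Pascal's identity: C(14,11) = C(13,10)+C(13,11) = 364. Equal.
Final answer: Equal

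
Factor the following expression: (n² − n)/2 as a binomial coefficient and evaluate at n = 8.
C(n,2); C(8,2) = 28

Reasoning: (n² − n)/2 = n(n−1)/2 = C(n,2). At n = 8: C(8,2) = 28.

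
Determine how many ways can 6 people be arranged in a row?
720
Arrangements of 6 distinct objects: 6! = 720.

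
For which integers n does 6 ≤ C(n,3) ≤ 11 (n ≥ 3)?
5

C(4,3)=4; C(5,3)=10; C(6,3)=20. So valid n = 5.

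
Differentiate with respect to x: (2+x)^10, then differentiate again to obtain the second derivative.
90(2+x)^8
First derivative: 10(2+x)^{9}. Second derivative: 10·9·(2+x)^{8} = 90(2+x)^{8}.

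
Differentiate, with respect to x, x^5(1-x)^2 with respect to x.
5x^4(1-x)^2 - 2x^5(1-x)^1

Working:
Product rule: 5x^{4}(1-x)^{2} + x^5·(-2)(1-x)^{1}.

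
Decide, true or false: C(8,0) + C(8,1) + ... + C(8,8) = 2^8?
True

Binomial theorem with x = y = 1: Σ C(8,i) = (1+1)^8 = 2^8 = 256. The statement holds.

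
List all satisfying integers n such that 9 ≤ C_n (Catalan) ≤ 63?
4, 5

C_3=5; C_4=14; C_5=42; C_6=132. So valid n = 4, 5.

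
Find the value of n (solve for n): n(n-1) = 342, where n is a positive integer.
n² − n − 342 = 0, so n = (1 ± √(1 + 4·342))/2 = (1 ± √1,369)/2 = (1 ± 37)/2, i.e. n = 19 or n = -18. Taking the positive root, n = 19 (check: 19×18 = 342).

Answer: 19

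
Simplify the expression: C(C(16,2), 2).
7,140

Working:
C(16,2) = 120, then C(120, 2) = 7,140.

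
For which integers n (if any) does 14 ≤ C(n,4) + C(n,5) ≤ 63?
6, 7

Solution: C(5,4)+C(5,5)=6; C(6,4)+C(6,5)=21; C(7,4)+C(7,5)=56; C(8,4)+C(8,5)=126. So valid n = 6, 7.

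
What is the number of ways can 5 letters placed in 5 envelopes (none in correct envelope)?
Using D(n) = (n-1)[D(n-1) + D(n-2)]:
D(5) = (5-1) × [D(4) + D(3)]
      = 4 × [9 + 2]
      = 4 × 11
      = 44
Final answer: 44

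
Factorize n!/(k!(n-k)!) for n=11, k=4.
C(11,4) = 330

Working:
This is the binomial coefficient C(11,4) = 330.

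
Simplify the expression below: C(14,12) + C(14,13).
105

Solution: By Pascal's identity: C(15,13) = 105.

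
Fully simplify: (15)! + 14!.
1,394,852,659,200

Solution: (15)! + 14! = (15)·14! + 14! = (15+1)·14! = 16·14! = 1,394,852,659,200.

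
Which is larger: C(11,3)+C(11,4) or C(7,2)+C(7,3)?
C(11,3)+C(11,4)

Solution: First=495, Second=56.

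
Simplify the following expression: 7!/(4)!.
210
This equals 7×6×5 = 210.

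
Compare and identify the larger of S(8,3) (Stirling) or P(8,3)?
S(8,3)

Explanation: S(8,3) = 3·S(7,3) + S(7,2) = 3·301 + 63 = 966; P(8,3) = 336.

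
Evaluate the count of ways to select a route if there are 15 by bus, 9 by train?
By the addition principle: 15 + 9 = 24.
Final answer: 24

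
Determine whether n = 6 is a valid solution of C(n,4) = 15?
Yes

Solution: C(6,4) = 6·5·4·3/4! = 360/24 = 15, which equals 15.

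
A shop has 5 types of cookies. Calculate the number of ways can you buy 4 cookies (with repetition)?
70

Explanation: Stars and bars: C(4+5-1, 4) = C(8, 4) = 70.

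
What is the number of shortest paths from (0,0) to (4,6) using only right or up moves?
210

Solution: Choose 4 rights from 10 moves: C(10,4) = 210.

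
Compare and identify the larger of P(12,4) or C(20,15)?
P(12,4)=11,880, C(20,15)=15,504.

Answer: C(20,15)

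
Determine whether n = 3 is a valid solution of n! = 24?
3! = 3·2! = 3·2 = 6, which does not equal 24.
Final answer: No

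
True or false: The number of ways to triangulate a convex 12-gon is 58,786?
False
Triangulations of a convex 12-gon are counted by the Catalan number C_10: C_10 = C(20,10)/(10+1) = 184,756/11 = 16,796.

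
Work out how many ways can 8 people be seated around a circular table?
5,040
Circular arrangements: (8-1)! = 5,040.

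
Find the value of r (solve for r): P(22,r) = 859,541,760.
7

Working:
P(22,r) = 22·21·…·(22−r+1), a product of r factors. Multiplying down from 22: 22 = 22; 22·21 = 462; 22·21·20 = 9,240; 22·21·20·19 = 175,560; 22·21·20·19·18 = 3,160,080; 22·21·20·19·18·17 = 53,721,360; 22·21·20·19·18·17·16 = 859,541,760 ✓ (7 factors). So r = 7.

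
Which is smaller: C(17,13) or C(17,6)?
C(17,13)

Explanation: C(17,13)=2,380, C(17,6)=12,376.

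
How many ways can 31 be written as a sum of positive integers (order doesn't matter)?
Pentagonal recurrence p(n) = p(n−1) + p(n−2) − p(n−5) − p(n−7) + …: p(31) = p(30) + p(29) − p(26) − p(24) + p(19) + p(16) − p(9) − p(5) = 5,604 + 4,565 − 2,436 − 1,575 + 490 + 231 − 30 − 7 = 6,842.

Answer: 6,842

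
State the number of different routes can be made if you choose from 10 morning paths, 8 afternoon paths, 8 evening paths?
By the multiplication principle: 10 × 8 × 8 = 640.

Answer: 640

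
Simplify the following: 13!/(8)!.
154,440

Reasoning: This equals 13×12×...×9 = 154,440.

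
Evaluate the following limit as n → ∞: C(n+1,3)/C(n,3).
1

Solution: Both numerator and denominator grow as n^3/3! for large n, so the ratio → 1.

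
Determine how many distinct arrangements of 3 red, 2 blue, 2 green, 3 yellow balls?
25,200

Working:
Multinomial: 10!/(3! × 2! × 2! × 3!) = 25,200.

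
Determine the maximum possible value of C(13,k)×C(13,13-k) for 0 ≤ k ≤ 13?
2,944,656

Reasoning: C(13,k)·C(13,13-k) = C(13,k)², maximised at the centre k = 6: C(13,6)² = 2,944,656.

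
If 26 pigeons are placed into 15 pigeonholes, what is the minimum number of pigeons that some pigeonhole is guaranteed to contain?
2
Pigeonhole: ⌈26/15⌉ = 2.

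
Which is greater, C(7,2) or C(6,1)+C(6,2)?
Equal
By Pascal's identity: C(7,2) = C(6,1)+C(6,2) = 21. Equal.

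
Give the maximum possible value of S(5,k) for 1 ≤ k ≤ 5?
25

Working:
Row S(5,k) for k = 1..5 (via S(n,k) = k·S(n−1,k) + S(n−1,k−1)): 1, 15, 25, 10, 1. The row is unimodal; maximum at k = 3: 25.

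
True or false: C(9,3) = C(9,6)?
True

Solution: Symmetry C(n,k) = C(n,n-k): C(9,3) = 84 and C(9,6) = 84. Both sides agree, so the statement holds.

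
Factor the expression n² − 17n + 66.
(n − 6)(n − 11)

Reasoning: Seek roots whose sum is 17 and product is 66: (6, 11). So n² − 17n + 66 = (n − 6)(n − 11).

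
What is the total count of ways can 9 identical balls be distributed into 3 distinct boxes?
55

Explanation: C(9+3-1, 3-1) = C(11, 2) = 55.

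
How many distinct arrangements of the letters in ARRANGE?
Word has 7 letters (A=2, R=2, N=1, G=1, E=1). Arrangements: 7!/Π(k!) = 1,260.
Final answer: 1,260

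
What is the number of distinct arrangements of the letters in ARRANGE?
1,260

Reasoning: Word has 7 letters (A=2, R=2, N=1, G=1, E=1). Arrangements: 7!/Π(k!) = 1,260.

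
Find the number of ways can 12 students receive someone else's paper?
Using D(n) = (n-1)[D(n-1) + D(n-2)]:
D(12) = (12-1) × [D(11) + D(10)]
      = 11 × [14684570 + 1334961]
      = 11 × 16019531
      = 176,214,841
Final answer: 176,214,841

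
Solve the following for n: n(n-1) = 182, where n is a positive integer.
n² − n − 182 = 0, so n = (1 ± √(1 + 4·182))/2 = (1 ± √729)/2 = (1 ± 27)/2, i.e. n = 14 or n = -13. Taking the positive root, n = 14 (check: 14×13 = 182).
Final answer: 14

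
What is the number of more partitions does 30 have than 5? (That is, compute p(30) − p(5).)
5,597
Pentagonal recurrence p(n) = p(n−1) + p(n−2) − p(n−5) − p(n−7) + …: p(30) = p(29) + p(28) − p(25) − p(23) + p(18) + p(15) − p(8) − p(4) = 4,565 + 3,718 − 1,958 − 1,255 + 385 + 176 − 22 − 5 = 5,604.
p(5) = p(4) + p(3) − p(0) = 5 + 3 − 1 = 7.
Difference = 5,604 − 7 = 5,597.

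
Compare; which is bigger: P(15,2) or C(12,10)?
P(15,2)

P(15,2)=210, C(12,10)=66.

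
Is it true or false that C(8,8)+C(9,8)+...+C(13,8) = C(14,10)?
False

Solution: Hockey stick identity gives Σ = C(14,9) = 2,002; RHS C(14,10) = 1,001.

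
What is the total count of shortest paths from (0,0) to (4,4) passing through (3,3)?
40

Working:
To (3,3): C(6,3)=20. From there: C(2,1)=2. Total: 40.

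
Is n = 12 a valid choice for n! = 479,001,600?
12! = 12·11! = 12·39,916,800 = 479,001,600, which equals 479,001,600.
Final answer: Yes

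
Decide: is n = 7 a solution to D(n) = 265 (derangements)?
No

Solution: D(7) = (7-1)·[D(6) + D(5)] = 6·[265 + 44] = 1,854, which does not equal 265.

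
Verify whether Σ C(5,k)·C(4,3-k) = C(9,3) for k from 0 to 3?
Vandermonde's identity gives C(9,3) = 84; RHS C(9,3) = 84.

Answer: True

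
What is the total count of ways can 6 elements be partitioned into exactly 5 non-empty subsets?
15

Explanation: This equals S(6,5), the Stirling number of the 2nd kind.
Using the Stirling recurrence: S(n,k) = k·S(n-1,k) + S(n-1,k-1)
S(6,5) = 5·S(5,5) + S(5,4)
         = 5·1 + 10
         = 5 + 10
         = 15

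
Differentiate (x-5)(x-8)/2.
(2x - 13)/2

Working:
d/dx[(x-5)(x-8)] = (x-8) + (x-5) = 2x - 13. Dividing by 2 gives (2x - 13)/2.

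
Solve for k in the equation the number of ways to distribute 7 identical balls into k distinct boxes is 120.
Stars and bars: the count is C(7+k−1, k−1), increasing in k. k=2: C(8,1) = 8, k=3: C(9,2) = 36, k=4: C(10,3) = 120 ✓. So k = 4.

Answer: 4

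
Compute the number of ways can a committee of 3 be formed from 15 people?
455
C(15,3) = 15! / (3! × (15-3)!)
         = 15! / (3! × 12!)
         = 455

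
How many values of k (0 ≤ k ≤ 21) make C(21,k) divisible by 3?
16

Explanation: Checking C(21,k) mod 3 for k = 0..21: divisible at k = 1, 2, 4, 5, 6, 7, 8, 10, 11, 13, 14, 15, 16, 17, 19, 20. That's 16 values.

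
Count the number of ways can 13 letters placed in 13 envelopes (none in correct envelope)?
2,290,792,932

Working:
Using D(n) = (n-1)[D(n-1) + D(n-2)]:
D(13) = (13-1) × [D(12) + D(11)]
      = 12 × [176214841 + 14684570]
      = 12 × 190899411
      = 2,290,792,932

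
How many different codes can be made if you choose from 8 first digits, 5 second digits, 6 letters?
240

Explanation: By the multiplication principle: 8 × 5 × 6 = 240.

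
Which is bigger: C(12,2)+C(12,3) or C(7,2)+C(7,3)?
C(12,2)+C(12,3)
First=286, Second=56.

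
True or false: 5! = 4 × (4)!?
False

Working:
5! = 5 × 4! = 120, but 4 × 4! = 96.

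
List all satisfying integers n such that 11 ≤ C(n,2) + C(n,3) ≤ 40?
C(4,2)+C(4,3)=10; C(5,2)+C(5,3)=20; C(6,2)+C(6,3)=35; C(7,2)+C(7,3)=56. So valid n = 5, 6.
Final answer: 5, 6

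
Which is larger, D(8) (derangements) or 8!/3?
D(8) = (8-1)·[D(7) + D(6)] = 7·[1,854 + 265] = 14,833; 8!/3 = 40,320/3 = 13,440.
Final answer: D(8)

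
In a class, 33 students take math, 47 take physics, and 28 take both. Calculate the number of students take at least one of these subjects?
|A∪B| = |A|+|B|-|A∩B| = 33+47-28 = 52.
Final answer: 52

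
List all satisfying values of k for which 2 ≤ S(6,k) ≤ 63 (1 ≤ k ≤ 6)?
2, 5

Reasoning: S(6,1)=1; S(6,2)=31; S(6,3)=90; S(6,4)=65; S(6,5)=15; S(6,6)=1. So valid k = 2, 5.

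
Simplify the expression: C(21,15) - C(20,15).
38,760

Working:
C(21,15) - C(20,15) = C(20,14) = 38,760.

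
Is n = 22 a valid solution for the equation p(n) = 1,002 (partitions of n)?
Yes

Working:
Pentagonal recurrence p(n) = p(n−1) + p(n−2) − p(n−5) − p(n−7) + …: p(22) = p(21) + p(20) − p(17) − p(15) + p(10) + p(7) − p(0) = 792 + 627 − 297 − 176 + 42 + 15 − 1 = 1,002, which equals 1,002.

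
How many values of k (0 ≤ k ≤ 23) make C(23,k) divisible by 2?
8

Explanation: Checking C(23,k) mod 2 for k = 0..23: divisible at k = 8, 9, 10, 11, 12, 13, 14, 15. That's 8 values.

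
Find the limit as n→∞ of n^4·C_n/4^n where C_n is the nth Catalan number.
∞

C_n ~ 4^n/(n^(3/2)√π), so n^4·C_n/4^n ~ n^(4 − 3/2)/√π → ∞.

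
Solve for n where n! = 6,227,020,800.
13

Explanation: n! is strictly increasing. 11! = 39,916,800, 12! = 479,001,600, 13! = 6,227,020,800 ✓. So n = 13.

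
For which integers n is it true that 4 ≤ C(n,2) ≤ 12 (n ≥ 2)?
4, 5

Explanation: C(3,2)=3; C(4,2)=6; C(5,2)=10; C(6,2)=15. So valid n = 4, 5.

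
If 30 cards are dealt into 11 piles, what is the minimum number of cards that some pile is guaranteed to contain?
Pigeonhole: ⌈30/11⌉ = 3.
Final answer: 3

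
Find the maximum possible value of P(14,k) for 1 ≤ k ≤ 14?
87,178,291,200

Explanation: P(14,k) increases in k, so maximum at k = 14: 14! = 87,178,291,200.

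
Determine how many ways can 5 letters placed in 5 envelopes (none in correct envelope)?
Using D(n) = (n-1)[D(n-1) + D(n-2)]:
D(5) = (5-1) × [D(4) + D(3)]
      = 4 × [9 + 2]
      = 4 × 11
      = 44
Final answer: 44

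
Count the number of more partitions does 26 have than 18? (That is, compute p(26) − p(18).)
2,051

Working:
Pentagonal recurrence p(n) = p(n−1) + p(n−2) − p(n−5) − p(n−7) + …: p(26) = p(25) + p(24) − p(21) − p(19) + p(14) + p(11) − p(4) − p(0) = 1,958 + 1,575 − 792 − 490 + 135 + 56 − 5 − 1 = 2,436.
p(18) = p(17) + p(16) − p(13) − p(11) + p(6) + p(3) = 297 + 231 − 101 − 56 + 11 + 3 = 385.
Difference = 2,436 − 385 = 2,051.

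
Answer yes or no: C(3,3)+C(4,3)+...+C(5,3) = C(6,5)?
No

Solution: Hockey stick identity gives Σ = C(6,4) = 15; RHS C(6,5) = 6.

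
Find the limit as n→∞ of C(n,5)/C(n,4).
∞

Explanation: C(n,5)/C(n,4) = (n-4)/5 → ∞ as n → ∞.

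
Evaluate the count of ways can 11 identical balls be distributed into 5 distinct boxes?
1,365

Working:
C(11+5-1, 5-1) = C(15, 4) = 1,365.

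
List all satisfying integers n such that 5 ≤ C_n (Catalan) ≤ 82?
3, 4, 5

C_2=2; C_3=5; C_4=14; C_5=42; C_6=132. So valid n = 3, 4, 5.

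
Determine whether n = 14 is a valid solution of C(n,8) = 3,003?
Yes

Reasoning: C(14,8) = 14·13·12·11·10·9·8·7/8! = 121,080,960/40,320 = 3,003, which equals 3,003.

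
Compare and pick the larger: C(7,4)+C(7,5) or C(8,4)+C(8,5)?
First=56, Second=126.
Final answer: C(8,4)+C(8,5)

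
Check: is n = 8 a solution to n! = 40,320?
Yes

Solution: 8! = 8·7! = 8·5,040 = 40,320, which equals 40,320.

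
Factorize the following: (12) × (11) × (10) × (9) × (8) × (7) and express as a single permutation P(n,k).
P(12,6) = 12!/(6)!

Explanation: Product of 6 consecutive descending integers starting at 12: P(12,6) = 12!/6! = 665,280.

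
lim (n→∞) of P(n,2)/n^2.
1
P(n,2) = n(n-1) ≈ n^2 for large n. Limit = 1.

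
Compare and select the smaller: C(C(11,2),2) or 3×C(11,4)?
C(C(11,2),2)=1,485, 3×C(11,4)=990.

Answer: 3×C(11,4)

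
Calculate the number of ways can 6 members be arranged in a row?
Arrangements of 6 distinct objects: 6! = 720.

Answer: 720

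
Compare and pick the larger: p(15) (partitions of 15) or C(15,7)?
C(15,7)

Pentagonal recurrence p(n) = p(n−1) + p(n−2) − p(n−5) − p(n−7) + …: p(15) = p(14) + p(13) − p(10) − p(8) + p(3) + p(0) = 135 + 101 − 42 − 22 + 3 + 1 = 176; C(15,7) = 6,435.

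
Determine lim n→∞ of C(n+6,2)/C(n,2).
1

Reasoning: Both numerator and denominator grow as n^2/2! for large n, so the ratio → 1.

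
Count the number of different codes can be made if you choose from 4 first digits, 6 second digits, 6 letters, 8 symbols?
1,152

By the multiplication principle: 4 × 6 × 6 × 8 = 1,152.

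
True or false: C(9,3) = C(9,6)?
C(9,3) = C(9,9-3) by the symmetry property; both equal 84.

Answer: True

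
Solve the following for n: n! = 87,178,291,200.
14

Solution: n! is strictly increasing. 12! = 479,001,600, 13! = 6,227,020,800, 14! = 87,178,291,200 ✓. So n = 14.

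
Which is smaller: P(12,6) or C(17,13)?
C(17,13)

P(12,6)=665,280, C(17,13)=2,380.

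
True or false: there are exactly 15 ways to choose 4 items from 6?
C(6,4) = 15.
Final answer: True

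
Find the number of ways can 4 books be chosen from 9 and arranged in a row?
3,024

P(9,4) = 9!/(9-4)! = 3,024.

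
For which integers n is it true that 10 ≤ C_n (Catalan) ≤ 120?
C_3=5; C_4=14; C_5=42; C_6=132. So valid n = 4, 5.
Final answer: 4, 5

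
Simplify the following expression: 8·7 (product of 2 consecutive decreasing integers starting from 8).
56
This is P(8,2) = 8!/(6)! = 56.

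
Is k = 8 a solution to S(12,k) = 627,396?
No

Explanation: S(12,8) = 8·S(11,8) + S(11,7) = 8·11,880 + 63,987 = 159,027, which does not equal 627,396.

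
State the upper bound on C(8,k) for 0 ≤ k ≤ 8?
Maximum at k = 4: C(8,4) = 70.
Final answer: 70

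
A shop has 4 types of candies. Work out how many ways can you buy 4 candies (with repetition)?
35
Stars and bars: C(4+4-1, 4) = C(7, 4) = 35.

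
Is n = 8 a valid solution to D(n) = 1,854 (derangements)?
No

Solution: D(8) = (8-1)·[D(7) + D(6)] = 7·[1,854 + 265] = 14,833, which does not equal 1,854.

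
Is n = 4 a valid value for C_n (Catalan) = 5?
No

C_4 = C(8,4)/(4+1) = 70/5 = 14, which does not equal 5.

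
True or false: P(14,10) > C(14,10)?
True

Working:
P(14,10) = 3,632,428,800 and C(14,10) = 1,001; P(n,r) = r! × C(n,r) so P > C whenever r ≥ 2.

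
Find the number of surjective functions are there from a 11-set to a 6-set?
129,230,640

Explanation: Onto functions = 6! × S(11,6)
First compute S(11,6) via recurrence:
Using the Stirling recurrence: S(n,k) = k·S(n-1,k) + S(n-1,k-1)
S(11,6) = 6·S(10,6) + S(10,5)
         = 6·22827 + 42525
         = 136962 + 42525
         = 179,487
Then: 720 × 179487 = 129,230,640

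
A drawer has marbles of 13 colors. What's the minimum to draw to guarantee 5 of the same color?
53

Explanation: Worst case: 4 of each = 52. One more: 53.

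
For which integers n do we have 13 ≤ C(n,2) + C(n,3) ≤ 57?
5, 6, 7
C(4,2)+C(4,3)=10; C(5,2)+C(5,3)=20; C(6,2)+C(6,3)=35; C(7,2)+C(7,3)=56; C(8,2)+C(8,3)=84. So valid n = 5, 6, 7.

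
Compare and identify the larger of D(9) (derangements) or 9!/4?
D(9)

Reasoning: D(9) = (9-1)·[D(8) + D(7)] = 8·[14,833 + 1,854] = 133,496; 9!/4 = 362,880/4 = 90,720.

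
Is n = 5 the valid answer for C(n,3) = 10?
C(5,3) = 5·4·3/3! = 60/6 = 10, which equals 10.
Final answer: Yes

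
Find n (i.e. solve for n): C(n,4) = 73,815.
38

Working:
C(n,4) = n(n−1)(n−2)(n−3)/4! is increasing in n, and n(n−1)(n−2)(n−3) = 4!·73,815 = 1,771,560 ≈ (n−1.5)^4 gives n ≈ 38.0. Check: C(36,4) = 58,905, C(37,4) = 66,045, C(38,4) = 73,815 ✓. So n = 38.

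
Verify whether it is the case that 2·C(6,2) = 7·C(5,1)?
False
Absorption identity k·C(n,k) = n·C(n-1,k-1). LHS = 2·15 = 30; RHS = 7·5 = 35.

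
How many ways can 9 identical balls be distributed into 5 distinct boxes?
715

Working:
C(9+5-1, 5-1) = C(13, 4) = 715.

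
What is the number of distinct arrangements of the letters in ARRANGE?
Word has 7 letters (A=2, R=2, N=1, G=1, E=1). Arrangements: 7!/Π(k!) = 1,260.
Final answer: 1,260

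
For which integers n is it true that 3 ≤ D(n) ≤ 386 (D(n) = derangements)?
Using D(n) = (n−1)[D(n−1) + D(n−2)] with D(1)=0, D(2)=1: D(3)=2; D(4)=9; D(5)=44; D(6)=265; D(7)=1,854. So valid n = 4, 5, 6.

Answer: 4, 5, 6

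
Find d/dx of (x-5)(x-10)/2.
d/dx[(x-5)(x-10)] = (x-10) + (x-5) = 2x - 15. Dividing by 2 gives (2x - 15)/2.
Final answer: (2x - 15)/2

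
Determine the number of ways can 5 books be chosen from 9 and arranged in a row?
15,120
P(9,5) = 9!/(9-5)! = 15,120.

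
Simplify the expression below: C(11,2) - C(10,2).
10

Working:
C(11,2) - C(10,2) = C(10,1) = 10.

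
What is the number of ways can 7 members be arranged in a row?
5,040

Solution: Arrangements of 7 distinct objects: 7! = 5,040.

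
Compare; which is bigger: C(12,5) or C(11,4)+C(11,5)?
Equal

Explanation: By Pascal's identity: C(12,5) = C(11,4)+C(11,5) = 792. Equal.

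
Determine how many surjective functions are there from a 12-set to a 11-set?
Onto functions = 11! × S(12,11)
First compute S(12,11) via recurrence:
Using the Stirling recurrence: S(n,k) = k·S(n-1,k) + S(n-1,k-1)
S(12,11) = 11·S(11,11) + S(11,10)
         = 11·1 + 55
         = 11 + 55
         = 66
Then: 39916800 × 66 = 2,634,508,800
Final answer: 2,634,508,800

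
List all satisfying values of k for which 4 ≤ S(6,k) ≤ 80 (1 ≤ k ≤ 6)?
2, 4, 5

Working:
S(6,1)=1; S(6,2)=31; S(6,3)=90; S(6,4)=65; S(6,5)=15; S(6,6)=1. So valid k = 2, 4, 5.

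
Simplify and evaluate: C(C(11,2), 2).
C(11,2) = 55, then C(55, 2) = 1,485.

Answer: 1,485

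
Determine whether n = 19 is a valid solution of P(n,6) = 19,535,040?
Yes

Working:
P(19,6) = 19·18·17·16·15·14 = 19,535,040, which equals 19,535,040.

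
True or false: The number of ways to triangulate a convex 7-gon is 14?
False
Triangulations of a convex 7-gon are counted by the Catalan number C_5: C_5 = C(10,5)/(5+1) = 252/6 = 42.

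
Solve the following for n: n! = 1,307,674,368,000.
15

n! is strictly increasing. 13! = 6,227,020,800, 14! = 87,178,291,200, 15! = 1,307,674,368,000 ✓. So n = 15.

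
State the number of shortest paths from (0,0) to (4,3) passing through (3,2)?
20

Working:
To (3,2): C(5,3)=10. From there: C(2,1)=2. Total: 20.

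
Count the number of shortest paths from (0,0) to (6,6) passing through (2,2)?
420

Explanation: To (2,2): C(4,2)=6. From there: C(8,4)=70. Total: 420.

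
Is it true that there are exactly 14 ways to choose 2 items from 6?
C(6,2) = 15 ≠ 14.

Answer: False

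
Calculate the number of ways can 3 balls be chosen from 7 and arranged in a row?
210
P(7,3) = 7!/(7-3)! = 210.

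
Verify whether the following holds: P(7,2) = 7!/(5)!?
True

Permutation formula P(n,k) = n!/(n-k)!: 7!/5! = 5,040/120 = 42 = P(7,2). The statement holds.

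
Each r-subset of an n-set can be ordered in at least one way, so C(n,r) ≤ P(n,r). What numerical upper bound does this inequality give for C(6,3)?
120

Explanation: P(6,3) = 6·5·4 = 120, so C(6,3) ≤ 120. (The bound is loose by a factor of 3! = 6: C(6,3) = 120/6 = 20.)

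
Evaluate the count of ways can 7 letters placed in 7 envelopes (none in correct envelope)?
Using D(n) = (n-1)[D(n-1) + D(n-2)]:
D(7) = (7-1) × [D(6) + D(5)]
      = 6 × [265 + 44]
      = 6 × 309
      = 1,854

Answer: 1,854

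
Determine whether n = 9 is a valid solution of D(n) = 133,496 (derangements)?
Yes

D(9) = (9-1)·[D(8) + D(7)] = 8·[14,833 + 1,854] = 133,496, which equals 133,496.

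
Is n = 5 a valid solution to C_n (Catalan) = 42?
Yes

Reasoning: C_5 = C(10,5)/(5+1) = 252/6 = 42, which equals 42.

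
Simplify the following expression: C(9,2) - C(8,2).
8

Reasoning: C(9,2) - C(8,2) = C(8,1) = 8.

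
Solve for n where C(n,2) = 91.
14

C(n,2) = n(n−1)/2! is increasing in n, and n(n−1) = 2!·91 = 182 ≈ (n−0.5)^2 gives n ≈ 14.0. Check: C(12,2) = 66, C(13,2) = 78, C(14,2) = 91 ✓. So n = 14.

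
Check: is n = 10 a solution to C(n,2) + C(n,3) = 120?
No
C(10,2) + C(10,3) = 45 + 120 = 165, which does not equal 120.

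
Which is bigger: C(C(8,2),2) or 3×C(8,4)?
C(C(8,2),2)

Working:
C(C(8,2),2)=378, 3×C(8,4)=210.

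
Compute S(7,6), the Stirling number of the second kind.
21

Working:
Using the Stirling recurrence: S(n,k) = k·S(n-1,k) + S(n-1,k-1)
S(7,6) = 6·S(6,6) + S(6,5)
         = 6·1 + 15
         = 6 + 15
         = 21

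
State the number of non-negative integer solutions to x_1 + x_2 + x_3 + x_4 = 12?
455

Explanation: C(12+4-1, 4-1) = 455.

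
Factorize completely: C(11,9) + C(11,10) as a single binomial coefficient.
C(12,10)

Explanation: By Pascal's identity: C(11,9) + C(11,10) = C(12,10) = 66.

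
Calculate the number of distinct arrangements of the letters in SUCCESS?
420

Solution: Word has 7 letters (S=3, U=1, C=2, E=1). Arrangements: 7!/Π(k!) = 420.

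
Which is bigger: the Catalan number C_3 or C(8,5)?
C(8,5)

Solution: C_3 = C(6,3)/(3+1) = 20/4 = 5; C(8,5) = 56.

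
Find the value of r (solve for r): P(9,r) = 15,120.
5
P(9,r) = 9·8·…·(9−r+1), a product of r factors. Multiplying down from 9: 9 = 9; 9·8 = 72; 9·8·7 = 504; 9·8·7·6 = 3,024; 9·8·7·6·5 = 15,120 ✓ (5 factors). So r = 5.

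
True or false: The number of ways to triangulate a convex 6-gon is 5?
False

Explanation: Triangulations of a convex 6-gon are counted by the Catalan number C_4: C_4 = C(8,4)/(4+1) = 70/5 = 14.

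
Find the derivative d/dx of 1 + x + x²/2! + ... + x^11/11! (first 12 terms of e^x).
Differentiating term by term gives the first 11 terms of e^x.

Answer: 1 + x + x²/2! + ... + x^10/10!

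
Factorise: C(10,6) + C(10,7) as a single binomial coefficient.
C(11,7)

By Pascal's identity: C(10,6) + C(10,7) = C(11,7) = 330.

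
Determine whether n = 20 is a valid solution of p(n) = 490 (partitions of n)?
No

Working:
Pentagonal recurrence p(n) = p(n−1) + p(n−2) − p(n−5) − p(n−7) + …: p(20) = p(19) + p(18) − p(15) − p(13) + p(8) + p(5) = 490 + 385 − 176 − 101 + 22 + 7 = 627, which does not equal 490.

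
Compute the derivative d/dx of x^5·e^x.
(5x^4 + x^5)e^x

Reasoning: Product rule: d/dx[x^5]·e^x + x^5·d/dx[e^x] = 5x^{4}e^x + x^5e^x.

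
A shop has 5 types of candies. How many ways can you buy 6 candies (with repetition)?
210

Stars and bars: C(6+5-1, 6) = C(10, 6) = 210.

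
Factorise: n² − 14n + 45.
(n − 5)(n − 9)

Working:
Seek roots whose sum is 14 and product is 45: (5, 9). So n² − 14n + 45 = (n − 5)(n − 9).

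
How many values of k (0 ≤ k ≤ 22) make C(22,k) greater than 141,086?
9

Explanation: Row 22 is unimodal and symmetric about k=22/2. C(22,6)=74,613 ≤ 141,086; C(22,7)=170,544 > 141,086; by symmetry C(22,k) > 141,086 for k = 7..15. That's 15 - 7 + 1 = 9 values.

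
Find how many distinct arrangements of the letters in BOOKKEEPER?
151,200

Word has 10 letters (B=1, O=2, K=2, E=3, P=1, R=1). Arrangements: 10!/Π(k!) = 151,200.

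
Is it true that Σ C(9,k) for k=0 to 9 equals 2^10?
Binomial theorem: Σ C(9,k) = (1+1)^9 = 2^9 = 512; RHS 2^10 = 1,024.
Final answer: False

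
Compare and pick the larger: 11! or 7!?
11!

Explanation: 11!=39,916,800, 7!=5,040. 11! > 7!.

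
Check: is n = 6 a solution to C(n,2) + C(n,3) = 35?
Yes

C(6,2) + C(6,3) = 15 + 20 = 35, which equals 35.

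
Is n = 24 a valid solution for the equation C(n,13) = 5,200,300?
No

Working:
C(24,13) = 24·23·22·21·20·19·18·17·16·15·14·13·12/13! = 15,543,540,607,795,200/6,227,020,800 = 2,496,144, which does not equal 5,200,300.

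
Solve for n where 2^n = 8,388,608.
8,388,608 = 1,024 × 1,024 × 8 = 2^10 × 2^10 × 2^3 = 2^23, so n = 23.

Answer: 23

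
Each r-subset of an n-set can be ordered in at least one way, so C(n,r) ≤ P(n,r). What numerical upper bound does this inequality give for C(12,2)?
132

Reasoning: P(12,2) = 12·11 = 132, so C(12,2) ≤ 132. (The bound is loose by a factor of 2! = 2: C(12,2) = 132/2 = 66.)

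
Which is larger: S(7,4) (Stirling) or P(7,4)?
P(7,4)
S(7,4) = 4·S(6,4) + S(6,3) = 4·65 + 90 = 350; P(7,4) = 840.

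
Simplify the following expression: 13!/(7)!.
1,235,520

Reasoning: This equals 13×12×...×8 = 1,235,520.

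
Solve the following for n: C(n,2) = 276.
C(n,2) = n(n−1)/2! is increasing in n, and n(n−1) = 2!·276 = 552 ≈ (n−0.5)^2 gives n ≈ 24.0. Check: C(22,2) = 231, C(23,2) = 253, C(24,2) = 276 ✓. So n = 24.
Final answer: 24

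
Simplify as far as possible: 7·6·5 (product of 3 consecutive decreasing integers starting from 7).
210

Solution: This is P(7,3) = 7!/(4)! = 210.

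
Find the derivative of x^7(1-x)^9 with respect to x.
7x^6(1-x)^9 - 9x^7(1-x)^8

Reasoning: Product rule: 7x^{6}(1-x)^{9} + x^7·(-9)(1-x)^{8}.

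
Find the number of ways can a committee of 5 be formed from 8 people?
56

Explanation: C(8,5) = 8! / (5! × (8-5)!)
         = 8! / (5! × 3!)
         = 56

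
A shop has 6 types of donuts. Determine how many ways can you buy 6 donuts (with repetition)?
462
Stars and bars: C(6+6-1, 6) = C(11, 6) = 462.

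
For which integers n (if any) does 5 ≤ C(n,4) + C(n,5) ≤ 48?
5, 6

C(4,4)+C(4,5)=1; C(5,4)+C(5,5)=6; C(6,4)+C(6,5)=21; C(7,4)+C(7,5)=56. So valid n = 5, 6.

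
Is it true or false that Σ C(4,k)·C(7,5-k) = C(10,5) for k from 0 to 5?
False

Working:
Vandermonde's identity gives C(11,5) = 462; RHS C(10,5) = 252.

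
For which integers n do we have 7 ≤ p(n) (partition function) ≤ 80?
5, 6, 7, 8, 9, 10, 11, 12

Solution: Tabulating p(n) via p(n) = p(n−1) + p(n−2) − p(n−5) − p(n−7) + …: p(4)=5; p(5)=7; p(6)=11; p(7)=15; p(8)=22; p(9)=30; p(10)=42; p(11)=56; p(12)=77; p(13)=101. So valid n = 5, 6, 7, 8, 9, 10, 11, 12.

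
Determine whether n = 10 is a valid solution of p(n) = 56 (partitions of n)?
No

Reasoning: Pentagonal recurrence p(n) = p(n−1) + p(n−2) − p(n−5) − p(n−7) + …: p(10) = p(9) + p(8) − p(5) − p(3) = 30 + 22 − 7 − 3 = 42, which does not equal 56.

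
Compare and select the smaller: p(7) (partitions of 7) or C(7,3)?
p(7)

Working:
Pentagonal recurrence p(n) = p(n−1) + p(n−2) − p(n−5) − p(n−7) + …: p(7) = p(6) + p(5) − p(2) − p(0) = 11 + 7 − 2 − 1 = 15; C(7,3) = 35.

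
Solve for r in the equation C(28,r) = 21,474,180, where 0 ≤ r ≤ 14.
11

Working:
C(28,r) is increasing for 0 ≤ r ≤ 14. Stepping up (C(28,r+1) = C(28,r)·(28−r)/(r+1)): C(28,1) = 28, C(28,2) = 378, C(28,3) = 3,276, C(28,4) = 20,475, C(28,5) = 98,280, C(28,6) = 376,740, C(28,7) = 1,184,040, C(28,8) = 3,108,105, C(28,9) = 6,906,900, C(28,10) = 13,123,110, C(28,11) = 21,474,180 ✓. So r = 11.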